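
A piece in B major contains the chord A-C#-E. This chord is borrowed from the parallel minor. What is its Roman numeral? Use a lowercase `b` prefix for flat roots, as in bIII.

bVII

The root A is the lowered 7th scale degree — diatonically B major has A# there. The diatonic chord on degree 7 would be A#dim (vii°), but A–C#–E is the major chord from B minor. As a borrowed chord it is labeled bVII.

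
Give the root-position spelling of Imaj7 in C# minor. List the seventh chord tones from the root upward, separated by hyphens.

C#-E#-G#-B#

Imaj7 is built on scale degree 1, which is C# in both C# minor and its parallel. Stacking thirds in C# major on C# gives C#–E#–G#–B#.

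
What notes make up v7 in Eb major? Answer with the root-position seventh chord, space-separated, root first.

v7 is built on scale degree 5, which is Bb in both Eb major and its parallel. Stacking thirds in Eb minor on Bb gives Bb–Db–F–Ab.

Bb Db F Ab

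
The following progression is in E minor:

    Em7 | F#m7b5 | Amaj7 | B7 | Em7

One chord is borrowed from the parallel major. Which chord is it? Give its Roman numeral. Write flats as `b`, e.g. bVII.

E minor has the diatonic set Em, F#dim, G, Am, B, C, D (with V from harmonic minor). Em7, F#m7b5 and B7 all belong to that set. But Amaj7 (A–C#–E–G#) is foreign: the diatonic iv on degree 4 is Am, whereas Amaj7 comes from E major. It is labeled IVmaj7.

IVmaj7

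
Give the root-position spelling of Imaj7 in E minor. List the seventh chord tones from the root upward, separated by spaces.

E G# B D#

The root, E, is scale degree 1 — the same note in E minor and E major; only the chord quality changes. Building the major-seventh chord from the parallel major on E: E–G#–B–D#.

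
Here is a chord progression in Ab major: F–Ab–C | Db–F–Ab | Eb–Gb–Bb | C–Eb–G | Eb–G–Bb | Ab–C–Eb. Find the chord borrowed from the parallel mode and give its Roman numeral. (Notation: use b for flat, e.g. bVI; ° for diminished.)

v

In Ab major the diatonic chords are Ab, Bbm, Cm, Db, Eb, Fm, Gdim. F–Ab–C = Fm, Db–F–Ab = Db, C–Eb–G = Cm, Eb–G–Bb = Eb and Ab–C–Eb = Ab all belong to that set. But Eb–Gb–Bb is foreign: the diatonic V on degree 5 is Eb, whereas Ebm comes from Ab minor. It is labeled v.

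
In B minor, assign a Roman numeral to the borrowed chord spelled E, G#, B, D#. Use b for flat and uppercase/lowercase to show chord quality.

IVmaj7

E is scale degree 4 in B minor. The diatonic chord on degree 4 would be Em (iv), but E–G#–B–D# is the major-seventh chord from B major. As a borrowed chord it is labeled IVmaj7.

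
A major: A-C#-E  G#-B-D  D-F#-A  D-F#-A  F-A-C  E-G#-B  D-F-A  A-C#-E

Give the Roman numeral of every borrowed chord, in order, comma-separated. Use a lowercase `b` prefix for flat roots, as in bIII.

bVI, iv

A major has the diatonic set A, Bm, C#m, D, E, F#m, G#dim. Of the given chords, A–C#–E = A, G#–B–D = G#dim, D–F#–A = D and E–G#–B = E are diatonic. F–A–C doesn't fit — on degree 6 A major would have F#m (vi). F is the degree-6 chord of A minor, so it is the borrowed bVI. D–F–A is not: scale degree 4 in A major carries D (IV). In A minor the chord on that degree is Dm, so here it functions as iv, borrowed from the parallel minor.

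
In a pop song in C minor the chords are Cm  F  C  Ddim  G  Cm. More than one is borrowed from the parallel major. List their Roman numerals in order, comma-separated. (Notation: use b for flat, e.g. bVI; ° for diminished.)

The diatonic triads in C minor (with V from harmonic minor) are Cm, Ddim, Eb, Fm, G, Ab, Bb. Cm, Ddim and G all belong to that set. F (F–A–C) is not: scale degree 4 in C minor carries Fm (iv). In C major the chord on that degree is F, so here it functions as IV, borrowed from the parallel major. C (C–E–G) doesn't fit — on degree 1 C minor would have Cm (i). C is the degree-1 chord of C major, so it is the borrowed I.

IV, I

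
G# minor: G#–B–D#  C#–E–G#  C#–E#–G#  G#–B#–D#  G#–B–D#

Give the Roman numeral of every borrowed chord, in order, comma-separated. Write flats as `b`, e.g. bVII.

IV, I

The diatonic triads in G# minor (with V from harmonic minor) are G#m, A#dim, B, C#m, D#, E, F#. G#–B–D# = G#m and C#–E–G# = C#m both belong to that set. C#–E#–G# is not: scale degree 4 in G# minor carries C#m (iv). In G# major the chord on that degree is C#, so here it functions as IV, borrowed from the parallel major. G#–B#–D# is not: scale degree 1 in G# minor carries G#m (i). In G# major the chord on that degree is G#, so here it functions as I, borrowed from the parallel major.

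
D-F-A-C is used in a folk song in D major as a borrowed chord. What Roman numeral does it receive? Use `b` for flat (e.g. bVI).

The root D is the diatonic 1st degree of D major; the borrowing shows in the chord quality. Diatonically D major has D (I) on that degree; D–F–A–C is instead the minor-seventh chord native to D minor, so it takes the label i7.

i7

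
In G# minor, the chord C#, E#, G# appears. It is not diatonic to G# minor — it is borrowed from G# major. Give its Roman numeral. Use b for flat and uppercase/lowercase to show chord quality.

C# is scale degree 4 in G# minor. The diatonic chord on degree 4 would be C#m (iv), but C#–E#–G# is the major chord from G# major. As a borrowed chord it is labeled IV.

IV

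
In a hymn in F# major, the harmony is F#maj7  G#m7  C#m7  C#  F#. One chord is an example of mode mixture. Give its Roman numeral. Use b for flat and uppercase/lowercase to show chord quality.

v7

In F# major the diatonic chords are F#, G#m, A#m, B, C#, D#m, E#dim. F#maj7, G#m7, C# and F# are all diatonic. But C#m7 (C#–E–G#–B) is foreign: the diatonic V on degree 5 is C#, whereas C#m7 comes from F# minor. It is labeled v7.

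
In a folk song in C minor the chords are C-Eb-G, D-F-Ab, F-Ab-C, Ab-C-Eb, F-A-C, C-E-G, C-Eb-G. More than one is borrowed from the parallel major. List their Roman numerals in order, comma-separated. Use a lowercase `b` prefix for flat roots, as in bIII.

C minor has the diatonic set Cm, Ddim, Eb, Fm, G, Ab, Bb (with V from harmonic minor). C–Eb–G = Cm, D–F–Ab = Ddim, F–Ab–C = Fm and Ab–C–Eb = Ab are all diatonic. But F–A–C is foreign: the diatonic iv on degree 4 is Fm, whereas F comes from C major. It is labeled IV. C–E–G is not: scale degree 1 in C minor carries Cm (i). In C major the chord on that degree is C, so here it functions as I, borrowed from the parallel major.

IV, I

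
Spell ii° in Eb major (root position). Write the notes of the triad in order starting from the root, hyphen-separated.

F-Ab-Cb

ii° is built on scale degree 2, which is F in both Eb major and its parallel. In Eb minor the chord on F is F–Ab–Cb.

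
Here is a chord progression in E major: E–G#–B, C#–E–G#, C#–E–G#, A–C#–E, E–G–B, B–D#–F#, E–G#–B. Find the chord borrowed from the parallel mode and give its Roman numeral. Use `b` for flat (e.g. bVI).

E major has the diatonic set E, F#m, G#m, A, B, C#m, D#dim. E–G#–B = E, C#–E–G# = C#m, A–C#–E = A and B–D#–F# = B are all diatonic. But E–G–B is foreign: the diatonic I on degree 1 is E, whereas Em comes from E minor. It is labeled i.

i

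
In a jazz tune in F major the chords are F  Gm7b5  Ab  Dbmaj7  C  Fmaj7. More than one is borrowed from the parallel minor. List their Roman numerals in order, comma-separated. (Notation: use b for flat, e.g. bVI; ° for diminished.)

iiø7, bIII, bVImaj7

The diatonic triads in F major are F, Gm, Am, Bb, C, Dm, Edim. F, C and Fmaj7 are all diatonic. Gm7b5 (G–Bb–Db–F) is not: scale degree 2 in F major carries Gm (ii). In F minor the chord on that degree is Gm7b5, so here it functions as iiø7, borrowed from the parallel minor. Ab (Ab–C–Eb) is not: scale degree 3 in F major carries Am (iii). In F minor the chord on that degree is Ab, so here it functions as bIII, borrowed from the parallel minor. But Dbmaj7 (Db–F–Ab–C) is foreign: the diatonic vi on degree 6 is Dm, whereas Dbmaj7 comes from F minor. It is labeled bVImaj7.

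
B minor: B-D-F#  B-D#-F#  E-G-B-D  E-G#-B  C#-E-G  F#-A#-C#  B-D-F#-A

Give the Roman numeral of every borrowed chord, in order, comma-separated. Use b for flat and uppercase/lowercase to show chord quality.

B minor has the diatonic set Bm, C#dim, D, Em, F#, G, A (with V from harmonic minor). B–D–F# = Bm, E–G–B–D = Em7, C#–E–G = C#dim, F#–A#–C# = F# and B–D–F#–A = Bm7 are all diatonic. B–D#–F# is not: scale degree 1 in B minor carries Bm (i). In B major the chord on that degree is B, so here it functions as I, borrowed from the parallel major. But E–G#–B is foreign: the diatonic iv on degree 4 is Em, whereas E comes from B major. It is labeled IV.

I, IV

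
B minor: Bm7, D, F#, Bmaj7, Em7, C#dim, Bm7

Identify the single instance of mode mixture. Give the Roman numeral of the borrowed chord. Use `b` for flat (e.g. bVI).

Imaj7

B minor has the diatonic set Bm, C#dim, D, Em, F#, G, A (with V from harmonic minor). Of the given chords, Bm7, D, F#, Em7 and C#dim are diatonic. But Bmaj7 (B–D#–F#–A#) is foreign: the diatonic i on degree 1 is Bm, whereas Bmaj7 comes from B major. It is labeled Imaj7.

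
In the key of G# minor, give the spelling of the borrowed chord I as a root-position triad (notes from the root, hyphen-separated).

I is built on scale degree 1, which is G# in both G# minor and its parallel. Stacking thirds in G# major on G# gives G#–B#–D#.

G#-B#-D#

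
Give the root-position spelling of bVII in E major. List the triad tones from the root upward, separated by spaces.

bVII is built on the lowered scale degree 7. In E major degree 7 is D#; lowered it becomes D. Stacking thirds in E minor on D gives D–F#–A.

D F# A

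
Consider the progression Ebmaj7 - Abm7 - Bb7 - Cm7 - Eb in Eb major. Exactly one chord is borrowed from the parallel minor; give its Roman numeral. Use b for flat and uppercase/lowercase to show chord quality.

The diatonic triads in Eb major are Eb, Fm, Gm, Ab, Bb, Cm, Ddim. Ebmaj7, Bb7, Cm7 and Eb all belong to that set. Abm7 (Ab–Cb–Eb–Gb) is not: scale degree 4 in Eb major carries Ab (IV). In Eb minor the chord on that degree is Abm7, so here it functions as iv7, borrowed from the parallel minor.

iv7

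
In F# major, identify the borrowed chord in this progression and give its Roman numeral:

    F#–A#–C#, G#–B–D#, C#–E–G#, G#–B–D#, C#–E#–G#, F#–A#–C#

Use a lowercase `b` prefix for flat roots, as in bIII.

v

In F# major the diatonic chords are F#, G#m, A#m, B, C#, D#m, E#dim. F#–A#–C# = F#, G#–B–D# = G#m and C#–E#–G# = C# all belong to that set. C#–E–G# doesn't fit — on degree 5 F# major would have C# (V). C#m is the degree-5 chord of F# minor, so it is the borrowed v.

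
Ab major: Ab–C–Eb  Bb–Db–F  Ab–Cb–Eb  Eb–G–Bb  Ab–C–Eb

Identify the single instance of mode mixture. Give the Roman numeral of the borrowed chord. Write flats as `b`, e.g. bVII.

i

Ab major has the diatonic set Ab, Bbm, Cm, Db, Eb, Fm, Gdim. Of the given chords, Ab–C–Eb = Ab, Bb–Db–F = Bbm and Eb–G–Bb = Eb are diatonic. Ab–Cb–Eb is not: scale degree 1 in Ab major carries Ab (I). In Ab minor the chord on that degree is Abm, so here it functions as i, borrowed from the parallel minor.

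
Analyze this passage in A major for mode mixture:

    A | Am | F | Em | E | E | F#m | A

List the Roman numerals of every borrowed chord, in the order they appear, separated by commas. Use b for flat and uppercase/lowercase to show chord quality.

i, bVI, v

In A major the diatonic chords are A, Bm, C#m, D, E, F#m, G#dim. Of the given chords, A, E and F#m are diatonic. But Am (A–C–E) is foreign: the diatonic I on degree 1 is A, whereas Am comes from A minor. It is labeled i. But F (F–A–C) is foreign: the diatonic vi on degree 6 is F#m, whereas F comes from A minor. It is labeled bVI. Em (E–G–B) doesn't fit — on degree 5 A major would have E (V). Em is the degree-5 chord of A minor, so it is the borrowed v.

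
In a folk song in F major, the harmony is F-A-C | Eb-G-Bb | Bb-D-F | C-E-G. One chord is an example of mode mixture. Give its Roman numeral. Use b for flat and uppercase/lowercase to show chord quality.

F major has the diatonic set F, Gm, Am, Bb, C, Dm, Edim. F–A–C = F, Bb–D–F = Bb and C–E–G = C all belong to that set. Eb–G–Bb doesn't fit — on degree 7 F major would have Edim (vii°). Eb is the degree-7 chord of F minor, so it is the borrowed bVII.

bVII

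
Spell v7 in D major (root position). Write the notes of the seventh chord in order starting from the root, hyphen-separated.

v7 is built on scale degree 5, which is A in both D major and its parallel. Stacking thirds in D minor on A gives A–C–E–G.

A-C-E-G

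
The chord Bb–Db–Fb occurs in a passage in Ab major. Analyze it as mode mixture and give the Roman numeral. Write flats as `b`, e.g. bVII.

Bb is scale degree 2 in Ab major. The diatonic chord on degree 2 would be Bbm (ii), but Bb–Db–Fb is the diminished chord from Ab minor. As a borrowed chord it is labeled ii°.

ii°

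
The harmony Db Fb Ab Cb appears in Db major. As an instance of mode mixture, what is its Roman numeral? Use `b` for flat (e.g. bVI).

i7

Db is scale degree 1 in Db major. Db–Fb–Ab–Cb is a minor-seventh chord — the form found in Db minor, not the diatonic I (Db). Borrowed into Db major it is written i7.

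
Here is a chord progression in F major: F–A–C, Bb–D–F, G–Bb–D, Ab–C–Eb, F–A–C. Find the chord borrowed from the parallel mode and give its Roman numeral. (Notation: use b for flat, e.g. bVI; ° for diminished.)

The diatonic triads in F major are F, Gm, Am, Bb, C, Dm, Edim. Of the given chords, F–A–C = F, Bb–D–F = Bb and G–Bb–D = Gm are diatonic. Ab–C–Eb doesn't fit — on degree 3 F major would have Am (iii). Ab is the degree-3 chord of F minor, so it is the borrowed bIII.

bIII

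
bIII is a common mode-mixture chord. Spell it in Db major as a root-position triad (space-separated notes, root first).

Fb Ab Cb

Scale degree 3 in Db major is F. bIII uses the lowered form, Fb, taken from Db minor. Building the major chord from the parallel minor on Fb: Fb–Ab–Cb.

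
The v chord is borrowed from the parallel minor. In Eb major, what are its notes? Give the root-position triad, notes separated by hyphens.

The root, Bb, is scale degree 5 — the same note in Eb major and Eb minor; only the chord quality changes. Stacking thirds in Eb minor on Bb gives Bb–Db–F.

Bb-Db-F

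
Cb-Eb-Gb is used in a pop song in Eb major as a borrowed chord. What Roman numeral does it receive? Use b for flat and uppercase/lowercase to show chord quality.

In Eb major scale degree 6 is C; Cb is its lowered form, from Eb minor. The diatonic chord on degree 6 would be Cm (vi), but Cb–Eb–Gb is the major chord from Eb minor. As a borrowed chord it is labeled bVI.

bVI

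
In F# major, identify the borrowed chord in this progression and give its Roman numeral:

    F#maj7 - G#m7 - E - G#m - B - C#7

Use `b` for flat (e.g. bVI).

F# major has the diatonic set F#, G#m, A#m, B, C#, D#m, E#dim. Of the given chords, F#maj7, G#m7, G#m, B and C#7 are diatonic. E (E–G#–B) is not: scale degree 7 in F# major carries E#dim (vii°). In F# minor the chord on that degree is E, so here it functions as bVII, borrowed from the parallel minor.

bVII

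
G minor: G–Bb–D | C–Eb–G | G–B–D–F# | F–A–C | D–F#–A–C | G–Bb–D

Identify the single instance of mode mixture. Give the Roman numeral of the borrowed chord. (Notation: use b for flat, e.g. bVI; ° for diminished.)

The diatonic triads in G minor (with V from harmonic minor) are Gm, Adim, Bb, Cm, D, Eb, F. G–Bb–D = Gm, C–Eb–G = Cm, F–A–C = F and D–F#–A–C = D7 are all diatonic. But G–B–D–F# is foreign: the diatonic i on degree 1 is Gm, whereas Gmaj7 comes from G major. It is labeled Imaj7.

Imaj7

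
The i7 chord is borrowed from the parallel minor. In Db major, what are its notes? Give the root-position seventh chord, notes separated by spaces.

Db Fb Ab Cb

i7 is built on scale degree 1, which is Db in both Db major and its parallel. In Db minor the chord on Db is Db–Fb–Ab–Cb.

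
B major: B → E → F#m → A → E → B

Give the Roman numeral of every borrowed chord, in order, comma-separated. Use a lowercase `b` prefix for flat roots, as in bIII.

In B major the diatonic chords are B, C#m, D#m, E, F#, G#m, A#dim. B and E both belong to that set. But F#m (F#–A–C#) is foreign: the diatonic V on degree 5 is F#, whereas F#m comes from B minor. It is labeled v. A (A–C#–E) is not: scale degree 7 in B major carries A#dim (vii°). In B minor the chord on that degree is A, so here it functions as bVII, borrowed from the parallel minor.

v, bVII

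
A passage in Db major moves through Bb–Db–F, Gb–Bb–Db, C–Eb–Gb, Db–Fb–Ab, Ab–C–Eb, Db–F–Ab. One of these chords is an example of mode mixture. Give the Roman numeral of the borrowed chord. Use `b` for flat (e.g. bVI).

i

The diatonic triads in Db major are Db, Ebm, Fm, Gb, Ab, Bbm, Cdim. Bb–Db–F = Bbm, Gb–Bb–Db = Gb, C–Eb–Gb = Cdim, Ab–C–Eb = Ab and Db–F–Ab = Db are all diatonic. Db–Fb–Ab doesn't fit — on degree 1 Db major would have Db (I). Dbm is the degree-1 chord of Db minor, so it is the borrowed i.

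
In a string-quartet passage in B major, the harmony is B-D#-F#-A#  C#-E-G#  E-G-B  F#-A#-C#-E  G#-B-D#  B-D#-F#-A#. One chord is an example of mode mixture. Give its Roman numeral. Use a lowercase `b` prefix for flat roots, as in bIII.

In B major the diatonic chords are B, C#m, D#m, E, F#, G#m, A#dim. B–D#–F#–A# = Bmaj7, C#–E–G# = C#m, F#–A#–C#–E = F#7 and G#–B–D# = G#m all belong to that set. E–G–B is not: scale degree 4 in B major carries E (IV). In B minor the chord on that degree is Em, so here it functions as iv, borrowed from the parallel minor.

iv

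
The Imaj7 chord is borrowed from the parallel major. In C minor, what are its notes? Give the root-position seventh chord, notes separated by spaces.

Imaj7 is built on scale degree 1, which is C in both C minor and its parallel. In C major the chord on C is C–E–G–B.

C E G B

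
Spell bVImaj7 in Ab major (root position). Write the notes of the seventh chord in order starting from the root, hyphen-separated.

The root of bVImaj7 is the lowered 6th degree: F becomes Fb. In Ab minor the chord on Fb is Fb–Ab–Cb–Eb.

Fb-Ab-Cb-Eb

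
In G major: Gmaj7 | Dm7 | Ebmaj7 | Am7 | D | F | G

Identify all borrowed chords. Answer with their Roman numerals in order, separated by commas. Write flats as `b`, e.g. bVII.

In G major the diatonic chords are G, Am, Bm, C, D, Em, F#dim. Gmaj7, Am7, D and G are all diatonic. Dm7 (D–F–A–C) is not: scale degree 5 in G major carries D (V). In G minor the chord on that degree is Dm7, so here it functions as v7, borrowed from the parallel minor. But Ebmaj7 (Eb–G–Bb–D) is foreign: the diatonic vi on degree 6 is Em, whereas Ebmaj7 comes from G minor. It is labeled bVImaj7. F (F–A–C) doesn't fit — on degree 7 G major would have F#dim (vii°). F is the degree-7 chord of G minor, so it is the borrowed bVII.

v7, bVImaj7, bVII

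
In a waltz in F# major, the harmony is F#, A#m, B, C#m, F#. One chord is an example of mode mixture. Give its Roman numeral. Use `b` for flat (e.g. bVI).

F# major has the diatonic set F#, G#m, A#m, B, C#, D#m, E#dim. F#, A#m and B are all diatonic. But C#m (C#–E–G#) is foreign: the diatonic V on degree 5 is C#, whereas C#m comes from F# minor. It is labeled v.

v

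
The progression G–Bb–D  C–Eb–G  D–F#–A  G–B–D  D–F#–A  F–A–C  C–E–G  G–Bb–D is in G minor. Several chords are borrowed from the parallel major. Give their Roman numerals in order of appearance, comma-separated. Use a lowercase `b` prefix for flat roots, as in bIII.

G minor has the diatonic set Gm, Adim, Bb, Cm, D, Eb, F (with V from harmonic minor). G–Bb–D = Gm, C–Eb–G = Cm, D–F#–A = D and F–A–C = F all belong to that set. But G–B–D is foreign: the diatonic i on degree 1 is Gm, whereas G comes from G major. It is labeled I. C–E–G is not: scale degree 4 in G minor carries Cm (iv). In G major the chord on that degree is C, so here it functions as IV, borrowed from the parallel major.

I, IV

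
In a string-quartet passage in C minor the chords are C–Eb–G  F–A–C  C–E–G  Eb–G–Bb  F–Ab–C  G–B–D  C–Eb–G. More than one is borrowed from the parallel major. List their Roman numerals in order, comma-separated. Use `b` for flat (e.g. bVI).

The diatonic triads in C minor (with V from harmonic minor) are Cm, Ddim, Eb, Fm, G, Ab, Bb. C–Eb–G = Cm, Eb–G–Bb = Eb, F–Ab–C = Fm and G–B–D = G all belong to that set. F–A–C is not: scale degree 4 in C minor carries Fm (iv). In C major the chord on that degree is F, so here it functions as IV, borrowed from the parallel major. But C–E–G is foreign: the diatonic i on degree 1 is Cm, whereas C comes from C major. It is labeled I.

IV, I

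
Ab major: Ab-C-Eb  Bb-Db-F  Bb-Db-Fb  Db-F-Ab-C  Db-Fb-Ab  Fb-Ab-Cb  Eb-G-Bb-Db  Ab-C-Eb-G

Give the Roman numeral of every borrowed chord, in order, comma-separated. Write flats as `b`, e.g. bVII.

ii°, iv, bVI

The diatonic triads in Ab major are Ab, Bbm, Cm, Db, Eb, Fm, Gdim. Ab–C–Eb = Ab, Bb–Db–F = Bbm, Db–F–Ab–C = Dbmaj7, Eb–G–Bb–Db = Eb7 and Ab–C–Eb–G = Abmaj7 all belong to that set. Bb–Db–Fb doesn't fit — on degree 2 Ab major would have Bbm (ii). Bbdim is the degree-2 chord of Ab minor, so it is the borrowed ii°. Db–Fb–Ab is not: scale degree 4 in Ab major carries Db (IV). In Ab minor the chord on that degree is Dbm, so here it functions as iv, borrowed from the parallel minor. But Fb–Ab–Cb is foreign: the diatonic vi on degree 6 is Fm, whereas Fb comes from Ab minor. It is labeled bVI.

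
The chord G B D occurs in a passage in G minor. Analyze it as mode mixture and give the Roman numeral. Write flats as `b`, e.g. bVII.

I

G is scale degree 1 in G minor. The diatonic chord on degree 1 would be Gm (i), but G–B–D is the major chord from G major. As a borrowed chord it is labeled I.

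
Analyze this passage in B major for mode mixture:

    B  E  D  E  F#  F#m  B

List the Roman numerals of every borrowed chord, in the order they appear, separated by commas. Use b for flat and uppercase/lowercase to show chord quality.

In B major the diatonic chords are B, C#m, D#m, E, F#, G#m, A#dim. B, E and F# are all diatonic. D (D–F#–A) is not: scale degree 3 in B major carries D#m (iii). In B minor the chord on that degree is D, so here it functions as bIII, borrowed from the parallel minor. F#m (F#–A–C#) doesn't fit — on degree 5 B major would have F# (V). F#m is the degree-5 chord of B minor, so it is the borrowed v.

bIII, v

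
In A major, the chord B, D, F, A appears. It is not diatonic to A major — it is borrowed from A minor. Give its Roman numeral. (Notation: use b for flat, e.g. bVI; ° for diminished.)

iiø7

The root B is the diatonic 2nd degree of A major; the borrowing shows in the chord quality. B–D–F–A is a half-diminished-seventh chord — the form found in A minor, not the diatonic ii (Bm). Borrowed into A major it is written iiø7.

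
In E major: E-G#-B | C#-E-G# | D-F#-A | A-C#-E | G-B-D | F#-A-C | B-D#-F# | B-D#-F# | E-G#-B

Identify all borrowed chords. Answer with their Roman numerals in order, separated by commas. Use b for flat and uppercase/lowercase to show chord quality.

E major has the diatonic set E, F#m, G#m, A, B, C#m, D#dim. E–G#–B = E, C#–E–G# = C#m, A–C#–E = A and B–D#–F# = B all belong to that set. But D–F#–A is foreign: the diatonic vii° on degree 7 is D#dim, whereas D comes from E minor. It is labeled bVII. But G–B–D is foreign: the diatonic iii on degree 3 is G#m, whereas G comes from E minor. It is labeled bIII. But F#–A–C is foreign: the diatonic ii on degree 2 is F#m, whereas F#dim comes from E minor. It is labeled ii°.

bVII, bIII, ii°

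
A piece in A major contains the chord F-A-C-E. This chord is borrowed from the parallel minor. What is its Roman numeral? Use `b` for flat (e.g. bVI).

F is the lowered form of scale degree 6 in A major (the diatonic degree 6 is F#). Diatonically A major has F#m (vi) on that degree; F–A–C–E is instead the major-seventh chord native to A minor, so it takes the label bVImaj7.

bVImaj7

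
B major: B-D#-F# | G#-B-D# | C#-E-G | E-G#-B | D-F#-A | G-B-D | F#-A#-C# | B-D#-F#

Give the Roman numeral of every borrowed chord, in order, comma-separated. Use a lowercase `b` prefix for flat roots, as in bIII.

In B major the diatonic chords are B, C#m, D#m, E, F#, G#m, A#dim. B–D#–F# = B, G#–B–D# = G#m, E–G#–B = E and F#–A#–C# = F# all belong to that set. But C#–E–G is foreign: the diatonic ii on degree 2 is C#m, whereas C#dim comes from B minor. It is labeled ii°. D–F#–A doesn't fit — on degree 3 B major would have D#m (iii). D is the degree-3 chord of B minor, so it is the borrowed bIII. G–B–D doesn't fit — on degree 6 B major would have G#m (vi). G is the degree-6 chord of B minor, so it is the borrowed bVI.

ii°, bIII, bVI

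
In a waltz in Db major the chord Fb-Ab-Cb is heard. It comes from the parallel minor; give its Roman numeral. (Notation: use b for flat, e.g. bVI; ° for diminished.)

bIII

Fb is the lowered form of scale degree 3 in Db major (the diatonic degree 3 is F). Fb–Ab–Cb is a major chord — the form found in Db minor, not the diatonic iii (Fm). Borrowed into Db major it is written bIII.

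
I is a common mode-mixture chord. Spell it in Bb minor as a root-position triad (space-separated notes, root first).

Bb D F

I is built on scale degree 1, which is Bb in both Bb minor and its parallel. Stacking thirds in Bb major on Bb gives Bb–D–F.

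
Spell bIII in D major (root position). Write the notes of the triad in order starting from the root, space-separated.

F A C

bIII is built on the lowered scale degree 3. In D major degree 3 is F#; lowered it becomes F. Building the major chord from the parallel minor on F: F–A–C.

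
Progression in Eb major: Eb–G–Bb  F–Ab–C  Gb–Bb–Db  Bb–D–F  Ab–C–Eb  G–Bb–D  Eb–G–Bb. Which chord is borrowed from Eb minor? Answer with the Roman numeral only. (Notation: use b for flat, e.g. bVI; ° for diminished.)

The diatonic triads in Eb major are Eb, Fm, Gm, Ab, Bb, Cm, Ddim. Eb–G–Bb = Eb, F–Ab–C = Fm, Bb–D–F = Bb, Ab–C–Eb = Ab and G–Bb–D = Gm are all diatonic. But Gb–Bb–Db is foreign: the diatonic iii on degree 3 is Gm, whereas Gb comes from Eb minor. It is labeled bIII.

bIII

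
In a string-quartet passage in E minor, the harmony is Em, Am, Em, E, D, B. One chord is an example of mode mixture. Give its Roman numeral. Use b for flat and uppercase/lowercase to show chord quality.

The diatonic triads in E minor (with V from harmonic minor) are Em, F#dim, G, Am, B, C, D. Em, Am, D and B all belong to that set. E (E–G#–B) doesn't fit — on degree 1 E minor would have Em (i). E is the degree-1 chord of E major, so it is the borrowed I.

I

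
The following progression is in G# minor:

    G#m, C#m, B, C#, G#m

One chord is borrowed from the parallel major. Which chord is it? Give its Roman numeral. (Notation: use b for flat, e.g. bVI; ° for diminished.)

IV

The diatonic triads in G# minor (with V from harmonic minor) are G#m, A#dim, B, C#m, D#, E, F#. G#m, C#m and B are all diatonic. C# (C#–E#–G#) is not: scale degree 4 in G# minor carries C#m (iv). In G# major the chord on that degree is C#, so here it functions as IV, borrowed from the parallel major.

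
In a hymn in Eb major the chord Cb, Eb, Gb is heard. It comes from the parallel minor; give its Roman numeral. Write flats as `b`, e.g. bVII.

The root Cb is the lowered 6th scale degree — diatonically Eb major has C there. The diatonic chord on degree 6 would be Cm (vi), but Cb–Eb–Gb is the major chord from Eb minor. As a borrowed chord it is labeled bVI.

bVI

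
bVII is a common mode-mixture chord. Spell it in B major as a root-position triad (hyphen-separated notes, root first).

A-C#-E

bVII is built on the lowered scale degree 7. In B major degree 7 is A#; lowered it becomes A. Stacking thirds in B minor on A gives A–C#–E.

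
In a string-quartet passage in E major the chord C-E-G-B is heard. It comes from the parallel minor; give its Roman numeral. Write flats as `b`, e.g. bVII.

The root C is the lowered 6th scale degree — diatonically E major has C# there. Diatonically E major has C#m (vi) on that degree; C–E–G–B is instead the major-seventh chord native to E minor, so it takes the label bVImaj7.

bVImaj7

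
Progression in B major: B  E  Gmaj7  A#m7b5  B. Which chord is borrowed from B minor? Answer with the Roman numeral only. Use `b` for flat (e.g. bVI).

bVImaj7

B major has the diatonic set B, C#m, D#m, E, F#, G#m, A#dim. Of the given chords, B, E and A#m7b5 are diatonic. Gmaj7 (G–B–D–F#) is not: scale degree 6 in B major carries G#m (vi). In B minor the chord on that degree is Gmaj7, so here it functions as bVImaj7, borrowed from the parallel minor.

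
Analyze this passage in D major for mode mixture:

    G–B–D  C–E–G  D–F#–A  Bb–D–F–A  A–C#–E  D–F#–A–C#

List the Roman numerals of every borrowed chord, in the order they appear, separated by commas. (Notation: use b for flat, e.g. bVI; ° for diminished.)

bVII, bVImaj7

D major has the diatonic set D, Em, F#m, G, A, Bm, C#dim. G–B–D = G, D–F#–A = D, A–C#–E = A and D–F#–A–C# = Dmaj7 all belong to that set. C–E–G is not: scale degree 7 in D major carries C#dim (vii°). In D minor the chord on that degree is C, so here it functions as bVII, borrowed from the parallel minor. Bb–D–F–A doesn't fit — on degree 6 D major would have Bm (vi). Bbmaj7 is the degree-6 chord of D minor, so it is the borrowed bVImaj7.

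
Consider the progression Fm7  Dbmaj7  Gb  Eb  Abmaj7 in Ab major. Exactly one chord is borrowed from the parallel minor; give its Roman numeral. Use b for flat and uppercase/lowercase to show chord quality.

bVII

In Ab major the diatonic chords are Ab, Bbm, Cm, Db, Eb, Fm, Gdim. Of the given chords, Fm7, Dbmaj7, Eb and Abmaj7 are diatonic. But Gb (Gb–Bb–Db) is foreign: the diatonic vii° on degree 7 is Gdim, whereas Gb comes from Ab minor. It is labeled bVII.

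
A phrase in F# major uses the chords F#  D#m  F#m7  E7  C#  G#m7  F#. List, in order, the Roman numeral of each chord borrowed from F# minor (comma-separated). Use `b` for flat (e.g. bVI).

In F# major the diatonic chords are F#, G#m, A#m, B, C#, D#m, E#dim. F#, D#m, C# and G#m7 are all diatonic. F#m7 (F#–A–C#–E) doesn't fit — on degree 1 F# major would have F# (I). F#m7 is the degree-1 chord of F# minor, so it is the borrowed i7. But E7 (E–G#–B–D) is foreign: the diatonic vii° on degree 7 is E#dim, whereas E7 comes from F# minor. It is labeled bVII7.

i7, bVII7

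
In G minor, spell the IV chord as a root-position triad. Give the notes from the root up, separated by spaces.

The root, C, is scale degree 4 — the same note in G minor and G major; only the chord quality changes. In G major the chord on C is C–E–G.

C E G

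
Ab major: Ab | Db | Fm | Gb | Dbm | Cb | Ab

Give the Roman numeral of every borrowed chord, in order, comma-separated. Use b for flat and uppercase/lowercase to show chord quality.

bVII, iv, bIII

In Ab major the diatonic chords are Ab, Bbm, Cm, Db, Eb, Fm, Gdim. Ab, Db and Fm are all diatonic. But Gb (Gb–Bb–Db) is foreign: the diatonic vii° on degree 7 is Gdim, whereas Gb comes from Ab minor. It is labeled bVII. Dbm (Db–Fb–Ab) is not: scale degree 4 in Ab major carries Db (IV). In Ab minor the chord on that degree is Dbm, so here it functions as iv, borrowed from the parallel minor. Cb (Cb–Eb–Gb) doesn't fit — on degree 3 Ab major would have Cm (iii). Cb is the degree-3 chord of Ab minor, so it is the borrowed bIII.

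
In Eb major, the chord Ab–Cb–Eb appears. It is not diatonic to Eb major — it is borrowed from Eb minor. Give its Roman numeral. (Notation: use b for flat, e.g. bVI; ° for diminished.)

The root Ab is the diatonic 4th degree of Eb major; the borrowing shows in the chord quality. The diatonic chord on degree 4 would be Ab (IV), but Ab–Cb–Eb is the minor chord from Eb minor. As a borrowed chord it is labeled iv.

iv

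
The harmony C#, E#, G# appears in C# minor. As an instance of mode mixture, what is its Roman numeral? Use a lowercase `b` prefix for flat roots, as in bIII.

I

The root C# is the diatonic 1st degree of C# minor; the borrowing shows in the chord quality. The diatonic chord on degree 1 would be C#m (i), but C#–E#–G# is the major chord from C# major. As a borrowed chord it is labeled I.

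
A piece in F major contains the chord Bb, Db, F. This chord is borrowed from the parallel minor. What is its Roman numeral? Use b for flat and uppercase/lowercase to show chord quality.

The root Bb is the diatonic 4th degree of F major; the borrowing shows in the chord quality. Diatonically F major has Bb (IV) on that degree; Bb–Db–F is instead the minor chord native to F minor, so it takes the label iv.

iv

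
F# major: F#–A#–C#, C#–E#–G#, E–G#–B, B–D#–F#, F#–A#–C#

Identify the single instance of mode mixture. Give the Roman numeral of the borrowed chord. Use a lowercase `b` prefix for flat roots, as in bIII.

bVII

The diatonic triads in F# major are F#, G#m, A#m, B, C#, D#m, E#dim. F#–A#–C# = F#, C#–E#–G# = C# and B–D#–F# = B are all diatonic. E–G#–B is not: scale degree 7 in F# major carries E#dim (vii°). In F# minor the chord on that degree is E, so here it functions as bVII, borrowed from the parallel minor.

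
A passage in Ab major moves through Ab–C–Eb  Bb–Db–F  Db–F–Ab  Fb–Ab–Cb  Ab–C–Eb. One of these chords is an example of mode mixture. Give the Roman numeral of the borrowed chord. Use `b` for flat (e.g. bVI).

The diatonic triads in Ab major are Ab, Bbm, Cm, Db, Eb, Fm, Gdim. Ab–C–Eb = Ab, Bb–Db–F = Bbm and Db–F–Ab = Db are all diatonic. Fb–Ab–Cb is not: scale degree 6 in Ab major carries Fm (vi). In Ab minor the chord on that degree is Fb, so here it functions as bVI, borrowed from the parallel minor.

bVI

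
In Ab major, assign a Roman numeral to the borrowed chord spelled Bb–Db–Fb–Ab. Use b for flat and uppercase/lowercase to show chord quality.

Bb is scale degree 2 in Ab major. Bb–Db–Fb–Ab is a half-diminished-seventh chord — the form found in Ab minor, not the diatonic ii (Bbm). Borrowed into Ab major it is written iiø7.

iiø7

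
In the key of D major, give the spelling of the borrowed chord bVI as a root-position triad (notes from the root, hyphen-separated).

bVI is built on the lowered scale degree 6. In D major degree 6 is B; lowered it becomes Bb. Stacking thirds in D minor on Bb gives Bb–D–F.

Bb-D-F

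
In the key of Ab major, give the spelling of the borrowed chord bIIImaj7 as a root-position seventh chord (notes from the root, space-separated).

Cb Eb Gb Bb

bIIImaj7 is built on the lowered scale degree 3. In Ab major degree 3 is C; lowered it becomes Cb. In Ab minor the chord on Cb is Cb–Eb–Gb–Bb.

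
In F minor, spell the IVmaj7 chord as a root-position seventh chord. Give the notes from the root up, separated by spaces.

Bb D F A

IVmaj7 is built on scale degree 4, which is Bb in both F minor and its parallel. Stacking thirds in F major on Bb gives Bb–D–F–A.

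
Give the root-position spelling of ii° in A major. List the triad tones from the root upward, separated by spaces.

The root, B, is scale degree 2 — the same note in A major and A minor; only the chord quality changes. Building the diminished chord from the parallel minor on B: B–D–F.

B D F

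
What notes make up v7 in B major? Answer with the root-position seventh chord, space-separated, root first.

F# A C# E

The root, F#, is scale degree 5 — the same note in B major and B minor; only the chord quality changes. Stacking thirds in B minor on F# gives F#–A–C#–E.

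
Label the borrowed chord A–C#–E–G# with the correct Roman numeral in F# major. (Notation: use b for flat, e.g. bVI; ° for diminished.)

The root A is the lowered 3rd scale degree — diatonically F# major has A# there. The diatonic chord on degree 3 would be A#m (iii), but A–C#–E–G# is the major-seventh chord from F# minor. As a borrowed chord it is labeled bIIImaj7.

bIIImaj7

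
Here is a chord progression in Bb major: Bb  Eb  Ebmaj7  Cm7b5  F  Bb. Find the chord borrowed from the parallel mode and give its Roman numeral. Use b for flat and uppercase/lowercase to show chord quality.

iiø7

The diatonic triads in Bb major are Bb, Cm, Dm, Eb, F, Gm, Adim. Of the given chords, Bb, Eb, Ebmaj7 and F are diatonic. Cm7b5 (C–Eb–Gb–Bb) is not: scale degree 2 in Bb major carries Cm (ii). In Bb minor the chord on that degree is Cm7b5, so here it functions as iiø7, borrowed from the parallel minor.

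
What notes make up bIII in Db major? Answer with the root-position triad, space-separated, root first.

The root of bIII is the lowered 3rd degree: F becomes Fb. In Db minor the chord on Fb is Fb–Ab–Cb.

Fb Ab Cb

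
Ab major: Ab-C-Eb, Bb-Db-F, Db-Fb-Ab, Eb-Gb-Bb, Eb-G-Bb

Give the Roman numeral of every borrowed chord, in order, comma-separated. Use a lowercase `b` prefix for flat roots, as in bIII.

The diatonic triads in Ab major are Ab, Bbm, Cm, Db, Eb, Fm, Gdim. Of the given chords, Ab–C–Eb = Ab, Bb–Db–F = Bbm and Eb–G–Bb = Eb are diatonic. But Db–Fb–Ab is foreign: the diatonic IV on degree 4 is Db, whereas Dbm comes from Ab minor. It is labeled iv. Eb–Gb–Bb doesn't fit — on degree 5 Ab major would have Eb (V). Ebm is the degree-5 chord of Ab minor, so it is the borrowed v.

iv, v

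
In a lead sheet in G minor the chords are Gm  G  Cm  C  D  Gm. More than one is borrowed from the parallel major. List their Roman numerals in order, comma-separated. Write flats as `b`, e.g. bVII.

I, IV

In G minor (with V from harmonic minor) the diatonic chords are Gm, Adim, Bb, Cm, D, Eb, F. Gm, Cm and D are all diatonic. But G (G–B–D) is foreign: the diatonic i on degree 1 is Gm, whereas G comes from G major. It is labeled I. C (C–E–G) doesn't fit — on degree 4 G minor would have Cm (iv). C is the degree-4 chord of G major, so it is the borrowed IV.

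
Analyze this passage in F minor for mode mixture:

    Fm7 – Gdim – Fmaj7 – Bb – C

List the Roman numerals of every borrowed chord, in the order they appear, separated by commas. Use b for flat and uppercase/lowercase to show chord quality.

The diatonic triads in F minor (with V from harmonic minor) are Fm, Gdim, Ab, Bbm, C, Db, Eb. Of the given chords, Fm7, Gdim and C are diatonic. But Fmaj7 (F–A–C–E) is foreign: the diatonic i on degree 1 is Fm, whereas Fmaj7 comes from F major. It is labeled Imaj7. But Bb (Bb–D–F) is foreign: the diatonic iv on degree 4 is Bbm, whereas Bb comes from F major. It is labeled IV.

Imaj7, IV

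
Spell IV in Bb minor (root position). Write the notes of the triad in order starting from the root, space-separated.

Eb G Bb

IV is built on scale degree 4, which is Eb in both Bb minor and its parallel. In Bb major the chord on Eb is Eb–G–Bb.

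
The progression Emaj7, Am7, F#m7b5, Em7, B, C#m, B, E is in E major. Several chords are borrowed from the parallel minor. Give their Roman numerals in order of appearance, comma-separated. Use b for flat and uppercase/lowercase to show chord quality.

E major has the diatonic set E, F#m, G#m, A, B, C#m, D#dim. Emaj7, B, C#m and E are all diatonic. Am7 (A–C–E–G) doesn't fit — on degree 4 E major would have A (IV). Am7 is the degree-4 chord of E minor, so it is the borrowed iv7. F#m7b5 (F#–A–C–E) is not: scale degree 2 in E major carries F#m (ii). In E minor the chord on that degree is F#m7b5, so here it functions as iiø7, borrowed from the parallel minor. Em7 (E–G–B–D) is not: scale degree 1 in E major carries E (I). In E minor the chord on that degree is Em7, so here it functions as i7, borrowed from the parallel minor.

iv7, iiø7, i7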